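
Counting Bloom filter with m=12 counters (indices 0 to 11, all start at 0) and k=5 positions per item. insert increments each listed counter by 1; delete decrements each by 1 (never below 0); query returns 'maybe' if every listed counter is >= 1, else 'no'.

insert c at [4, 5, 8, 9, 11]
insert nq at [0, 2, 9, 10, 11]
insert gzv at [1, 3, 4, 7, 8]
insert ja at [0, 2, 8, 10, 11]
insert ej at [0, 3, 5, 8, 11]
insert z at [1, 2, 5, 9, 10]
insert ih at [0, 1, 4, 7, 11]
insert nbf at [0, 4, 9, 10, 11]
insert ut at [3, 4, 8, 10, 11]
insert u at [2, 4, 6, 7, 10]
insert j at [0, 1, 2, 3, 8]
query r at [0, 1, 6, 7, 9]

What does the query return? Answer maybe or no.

Step 1: insert c at [4, 5, 8, 9, 11] -> counters=[0,0,0,0,1,1,0,0,1,1,0,1]
Step 2: insert nq at [0, 2, 9, 10, 11] -> counters=[1,0,1,0,1,1,0,0,1,2,1,2]
Step 3: insert gzv at [1, 3, 4, 7, 8] -> counters=[1,1,1,1,2,1,0,1,2,2,1,2]
Step 4: insert ja at [0, 2, 8, 10, 11] -> counters=[2,1,2,1,2,1,0,1,3,2,2,3]
Step 5: insert ej at [0, 3, 5, 8, 11] -> counters=[3,1,2,2,2,2,0,1,4,2,2,4]
Step 6: insert z at [1, 2, 5, 9, 10] -> counters=[3,2,3,2,2,3,0,1,4,3,3,4]
Step 7: insert ih at [0, 1, 4, 7, 11] -> counters=[4,3,3,2,3,3,0,2,4,3,3,5]
Step 8: insert nbf at [0, 4, 9, 10, 11] -> counters=[5,3,3,2,4,3,0,2,4,4,4,6]
Step 9: insert ut at [3, 4, 8, 10, 11] -> counters=[5,3,3,3,5,3,0,2,5,4,5,7]
Step 10: insert u at [2, 4, 6, 7, 10] -> counters=[5,3,4,3,6,3,1,3,5,4,6,7]
Step 11: insert j at [0, 1, 2, 3, 8] -> counters=[6,4,5,4,6,3,1,3,6,4,6,7]
Query r: check counters[0]=6 counters[1]=4 counters[6]=1 counters[7]=3 counters[9]=4 -> maybe

Answer: maybe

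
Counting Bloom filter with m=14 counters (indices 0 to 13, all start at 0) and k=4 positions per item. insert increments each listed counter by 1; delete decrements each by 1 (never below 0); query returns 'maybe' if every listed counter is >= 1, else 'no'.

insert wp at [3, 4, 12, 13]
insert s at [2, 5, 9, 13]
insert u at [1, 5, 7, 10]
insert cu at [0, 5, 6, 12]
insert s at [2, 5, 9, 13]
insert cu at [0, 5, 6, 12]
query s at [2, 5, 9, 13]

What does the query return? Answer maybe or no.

Answer: maybe

Derivation:
Step 1: insert wp at [3, 4, 12, 13] -> counters=[0,0,0,1,1,0,0,0,0,0,0,0,1,1]
Step 2: insert s at [2, 5, 9, 13] -> counters=[0,0,1,1,1,1,0,0,0,1,0,0,1,2]
Step 3: insert u at [1, 5, 7, 10] -> counters=[0,1,1,1,1,2,0,1,0,1,1,0,1,2]
Step 4: insert cu at [0, 5, 6, 12] -> counters=[1,1,1,1,1,3,1,1,0,1,1,0,2,2]
Step 5: insert s at [2, 5, 9, 13] -> counters=[1,1,2,1,1,4,1,1,0,2,1,0,2,3]
Step 6: insert cu at [0, 5, 6, 12] -> counters=[2,1,2,1,1,5,2,1,0,2,1,0,3,3]
Query s: check counters[2]=2 counters[5]=5 counters[9]=2 counters[13]=3 -> maybe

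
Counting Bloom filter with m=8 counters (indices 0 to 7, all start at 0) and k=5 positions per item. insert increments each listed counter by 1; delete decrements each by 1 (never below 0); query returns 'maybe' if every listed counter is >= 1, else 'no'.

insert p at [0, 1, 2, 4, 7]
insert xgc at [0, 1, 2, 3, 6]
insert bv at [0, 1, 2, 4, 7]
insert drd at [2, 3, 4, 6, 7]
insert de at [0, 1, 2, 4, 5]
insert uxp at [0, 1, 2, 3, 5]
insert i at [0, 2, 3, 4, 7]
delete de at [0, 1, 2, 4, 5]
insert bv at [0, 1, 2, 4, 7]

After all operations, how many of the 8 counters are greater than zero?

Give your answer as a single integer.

Step 1: insert p at [0, 1, 2, 4, 7] -> counters=[1,1,1,0,1,0,0,1]
Step 2: insert xgc at [0, 1, 2, 3, 6] -> counters=[2,2,2,1,1,0,1,1]
Step 3: insert bv at [0, 1, 2, 4, 7] -> counters=[3,3,3,1,2,0,1,2]
Step 4: insert drd at [2, 3, 4, 6, 7] -> counters=[3,3,4,2,3,0,2,3]
Step 5: insert de at [0, 1, 2, 4, 5] -> counters=[4,4,5,2,4,1,2,3]
Step 6: insert uxp at [0, 1, 2, 3, 5] -> counters=[5,5,6,3,4,2,2,3]
Step 7: insert i at [0, 2, 3, 4, 7] -> counters=[6,5,7,4,5,2,2,4]
Step 8: delete de at [0, 1, 2, 4, 5] -> counters=[5,4,6,4,4,1,2,4]
Step 9: insert bv at [0, 1, 2, 4, 7] -> counters=[6,5,7,4,5,1,2,5]
Final counters=[6,5,7,4,5,1,2,5] -> 8 nonzero

Answer: 8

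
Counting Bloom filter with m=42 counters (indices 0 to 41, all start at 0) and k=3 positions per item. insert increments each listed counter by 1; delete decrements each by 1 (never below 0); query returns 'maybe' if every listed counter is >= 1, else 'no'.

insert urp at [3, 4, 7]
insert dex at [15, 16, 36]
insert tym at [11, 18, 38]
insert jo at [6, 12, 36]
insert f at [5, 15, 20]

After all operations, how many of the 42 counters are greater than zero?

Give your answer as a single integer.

Step 1: insert urp at [3, 4, 7] -> counters=[0,0,0,1,1,0,0,1,0,0,0,0,0,0,0,0,0,0,0,0,0,0,0,0,0,0,0,0,0,0,0,0,0,0,0,0,0,0,0,0,0,0]
Step 2: insert dex at [15, 16, 36] -> counters=[0,0,0,1,1,0,0,1,0,0,0,0,0,0,0,1,1,0,0,0,0,0,0,0,0,0,0,0,0,0,0,0,0,0,0,0,1,0,0,0,0,0]
Step 3: insert tym at [11, 18, 38] -> counters=[0,0,0,1,1,0,0,1,0,0,0,1,0,0,0,1,1,0,1,0,0,0,0,0,0,0,0,0,0,0,0,0,0,0,0,0,1,0,1,0,0,0]
Step 4: insert jo at [6, 12, 36] -> counters=[0,0,0,1,1,0,1,1,0,0,0,1,1,0,0,1,1,0,1,0,0,0,0,0,0,0,0,0,0,0,0,0,0,0,0,0,2,0,1,0,0,0]
Step 5: insert f at [5, 15, 20] -> counters=[0,0,0,1,1,1,1,1,0,0,0,1,1,0,0,2,1,0,1,0,1,0,0,0,0,0,0,0,0,0,0,0,0,0,0,0,2,0,1,0,0,0]
Final counters=[0,0,0,1,1,1,1,1,0,0,0,1,1,0,0,2,1,0,1,0,1,0,0,0,0,0,0,0,0,0,0,0,0,0,0,0,2,0,1,0,0,0] -> 13 nonzero

Answer: 13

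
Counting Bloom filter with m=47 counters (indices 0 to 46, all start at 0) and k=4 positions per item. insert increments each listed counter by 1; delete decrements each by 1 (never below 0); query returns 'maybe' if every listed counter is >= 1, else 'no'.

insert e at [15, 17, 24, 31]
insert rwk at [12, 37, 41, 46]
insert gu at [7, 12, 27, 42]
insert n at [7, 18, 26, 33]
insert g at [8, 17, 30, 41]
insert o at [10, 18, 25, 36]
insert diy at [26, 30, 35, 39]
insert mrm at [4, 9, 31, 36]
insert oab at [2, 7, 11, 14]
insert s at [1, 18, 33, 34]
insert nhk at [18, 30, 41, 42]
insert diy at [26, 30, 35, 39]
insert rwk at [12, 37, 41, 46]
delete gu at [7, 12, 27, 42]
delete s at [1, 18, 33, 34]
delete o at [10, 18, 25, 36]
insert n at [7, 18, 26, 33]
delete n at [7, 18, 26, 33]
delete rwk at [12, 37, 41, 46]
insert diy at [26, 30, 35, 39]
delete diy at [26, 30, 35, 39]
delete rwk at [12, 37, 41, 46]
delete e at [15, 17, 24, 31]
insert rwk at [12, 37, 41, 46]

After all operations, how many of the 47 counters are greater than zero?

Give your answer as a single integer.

Answer: 21

Derivation:
Step 1: insert e at [15, 17, 24, 31] -> counters=[0,0,0,0,0,0,0,0,0,0,0,0,0,0,0,1,0,1,0,0,0,0,0,0,1,0,0,0,0,0,0,1,0,0,0,0,0,0,0,0,0,0,0,0,0,0,0]
Step 2: insert rwk at [12, 37, 41, 46] -> counters=[0,0,0,0,0,0,0,0,0,0,0,0,1,0,0,1,0,1,0,0,0,0,0,0,1,0,0,0,0,0,0,1,0,0,0,0,0,1,0,0,0,1,0,0,0,0,1]
Step 3: insert gu at [7, 12, 27, 42] -> counters=[0,0,0,0,0,0,0,1,0,0,0,0,2,0,0,1,0,1,0,0,0,0,0,0,1,0,0,1,0,0,0,1,0,0,0,0,0,1,0,0,0,1,1,0,0,0,1]
Step 4: insert n at [7, 18, 26, 33] -> counters=[0,0,0,0,0,0,0,2,0,0,0,0,2,0,0,1,0,1,1,0,0,0,0,0,1,0,1,1,0,0,0,1,0,1,0,0,0,1,0,0,0,1,1,0,0,0,1]
Step 5: insert g at [8, 17, 30, 41] -> counters=[0,0,0,0,0,0,0,2,1,0,0,0,2,0,0,1,0,2,1,0,0,0,0,0,1,0,1,1,0,0,1,1,0,1,0,0,0,1,0,0,0,2,1,0,0,0,1]
Step 6: insert o at [10, 18, 25, 36] -> counters=[0,0,0,0,0,0,0,2,1,0,1,0,2,0,0,1,0,2,2,0,0,0,0,0,1,1,1,1,0,0,1,1,0,1,0,0,1,1,0,0,0,2,1,0,0,0,1]
Step 7: insert diy at [26, 30, 35, 39] -> counters=[0,0,0,0,0,0,0,2,1,0,1,0,2,0,0,1,0,2,2,0,0,0,0,0,1,1,2,1,0,0,2,1,0,1,0,1,1,1,0,1,0,2,1,0,0,0,1]
Step 8: insert mrm at [4, 9, 31, 36] -> counters=[0,0,0,0,1,0,0,2,1,1,1,0,2,0,0,1,0,2,2,0,0,0,0,0,1,1,2,1,0,0,2,2,0,1,0,1,2,1,0,1,0,2,1,0,0,0,1]
Step 9: insert oab at [2, 7, 11, 14] -> counters=[0,0,1,0,1,0,0,3,1,1,1,1,2,0,1,1,0,2,2,0,0,0,0,0,1,1,2,1,0,0,2,2,0,1,0,1,2,1,0,1,0,2,1,0,0,0,1]
Step 10: insert s at [1, 18, 33, 34] -> counters=[0,1,1,0,1,0,0,3,1,1,1,1,2,0,1,1,0,2,3,0,0,0,0,0,1,1,2,1,0,0,2,2,0,2,1,1,2,1,0,1,0,2,1,0,0,0,1]
Step 11: insert nhk at [18, 30, 41, 42] -> counters=[0,1,1,0,1,0,0,3,1,1,1,1,2,0,1,1,0,2,4,0,0,0,0,0,1,1,2,1,0,0,3,2,0,2,1,1,2,1,0,1,0,3,2,0,0,0,1]
Step 12: insert diy at [26, 30, 35, 39] -> counters=[0,1,1,0,1,0,0,3,1,1,1,1,2,0,1,1,0,2,4,0,0,0,0,0,1,1,3,1,0,0,4,2,0,2,1,2,2,1,0,2,0,3,2,0,0,0,1]
Step 13: insert rwk at [12, 37, 41, 46] -> counters=[0,1,1,0,1,0,0,3,1,1,1,1,3,0,1,1,0,2,4,0,0,0,0,0,1,1,3,1,0,0,4,2,0,2,1,2,2,2,0,2,0,4,2,0,0,0,2]
Step 14: delete gu at [7, 12, 27, 42] -> counters=[0,1,1,0,1,0,0,2,1,1,1,1,2,0,1,1,0,2,4,0,0,0,0,0,1,1,3,0,0,0,4,2,0,2,1,2,2,2,0,2,0,4,1,0,0,0,2]
Step 15: delete s at [1, 18, 33, 34] -> counters=[0,0,1,0,1,0,0,2,1,1,1,1,2,0,1,1,0,2,3,0,0,0,0,0,1,1,3,0,0,0,4,2,0,1,0,2,2,2,0,2,0,4,1,0,0,0,2]
Step 16: delete o at [10, 18, 25, 36] -> counters=[0,0,1,0,1,0,0,2,1,1,0,1,2,0,1,1,0,2,2,0,0,0,0,0,1,0,3,0,0,0,4,2,0,1,0,2,1,2,0,2,0,4,1,0,0,0,2]
Step 17: insert n at [7, 18, 26, 33] -> counters=[0,0,1,0,1,0,0,3,1,1,0,1,2,0,1,1,0,2,3,0,0,0,0,0,1,0,4,0,0,0,4,2,0,2,0,2,1,2,0,2,0,4,1,0,0,0,2]
Step 18: delete n at [7, 18, 26, 33] -> counters=[0,0,1,0,1,0,0,2,1,1,0,1,2,0,1,1,0,2,2,0,0,0,0,0,1,0,3,0,0,0,4,2,0,1,0,2,1,2,0,2,0,4,1,0,0,0,2]
Step 19: delete rwk at [12, 37, 41, 46] -> counters=[0,0,1,0,1,0,0,2,1,1,0,1,1,0,1,1,0,2,2,0,0,0,0,0,1,0,3,0,0,0,4,2,0,1,0,2,1,1,0,2,0,3,1,0,0,0,1]
Step 20: insert diy at [26, 30, 35, 39] -> counters=[0,0,1,0,1,0,0,2,1,1,0,1,1,0,1,1,0,2,2,0,0,0,0,0,1,0,4,0,0,0,5,2,0,1,0,3,1,1,0,3,0,3,1,0,0,0,1]
Step 21: delete diy at [26, 30, 35, 39] -> counters=[0,0,1,0,1,0,0,2,1,1,0,1,1,0,1,1,0,2,2,0,0,0,0,0,1,0,3,0,0,0,4,2,0,1,0,2,1,1,0,2,0,3,1,0,0,0,1]
Step 22: delete rwk at [12, 37, 41, 46] -> counters=[0,0,1,0,1,0,0,2,1,1,0,1,0,0,1,1,0,2,2,0,0,0,0,0,1,0,3,0,0,0,4,2,0,1,0,2,1,0,0,2,0,2,1,0,0,0,0]
Step 23: delete e at [15, 17, 24, 31] -> counters=[0,0,1,0,1,0,0,2,1,1,0,1,0,0,1,0,0,1,2,0,0,0,0,0,0,0,3,0,0,0,4,1,0,1,0,2,1,0,0,2,0,2,1,0,0,0,0]
Step 24: insert rwk at [12, 37, 41, 46] -> counters=[0,0,1,0,1,0,0,2,1,1,0,1,1,0,1,0,0,1,2,0,0,0,0,0,0,0,3,0,0,0,4,1,0,1,0,2,1,1,0,2,0,3,1,0,0,0,1]
Final counters=[0,0,1,0,1,0,0,2,1,1,0,1,1,0,1,0,0,1,2,0,0,0,0,0,0,0,3,0,0,0,4,1,0,1,0,2,1,1,0,2,0,3,1,0,0,0,1] -> 21 nonzero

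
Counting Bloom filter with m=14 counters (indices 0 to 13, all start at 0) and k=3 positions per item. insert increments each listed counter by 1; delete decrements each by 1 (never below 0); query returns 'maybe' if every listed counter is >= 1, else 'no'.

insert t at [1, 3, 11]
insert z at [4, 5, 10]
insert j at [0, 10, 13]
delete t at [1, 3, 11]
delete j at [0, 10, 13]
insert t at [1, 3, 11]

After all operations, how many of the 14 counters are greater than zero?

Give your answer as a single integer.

Answer: 6

Derivation:
Step 1: insert t at [1, 3, 11] -> counters=[0,1,0,1,0,0,0,0,0,0,0,1,0,0]
Step 2: insert z at [4, 5, 10] -> counters=[0,1,0,1,1,1,0,0,0,0,1,1,0,0]
Step 3: insert j at [0, 10, 13] -> counters=[1,1,0,1,1,1,0,0,0,0,2,1,0,1]
Step 4: delete t at [1, 3, 11] -> counters=[1,0,0,0,1,1,0,0,0,0,2,0,0,1]
Step 5: delete j at [0, 10, 13] -> counters=[0,0,0,0,1,1,0,0,0,0,1,0,0,0]
Step 6: insert t at [1, 3, 11] -> counters=[0,1,0,1,1,1,0,0,0,0,1,1,0,0]
Final counters=[0,1,0,1,1,1,0,0,0,0,1,1,0,0] -> 6 nonzero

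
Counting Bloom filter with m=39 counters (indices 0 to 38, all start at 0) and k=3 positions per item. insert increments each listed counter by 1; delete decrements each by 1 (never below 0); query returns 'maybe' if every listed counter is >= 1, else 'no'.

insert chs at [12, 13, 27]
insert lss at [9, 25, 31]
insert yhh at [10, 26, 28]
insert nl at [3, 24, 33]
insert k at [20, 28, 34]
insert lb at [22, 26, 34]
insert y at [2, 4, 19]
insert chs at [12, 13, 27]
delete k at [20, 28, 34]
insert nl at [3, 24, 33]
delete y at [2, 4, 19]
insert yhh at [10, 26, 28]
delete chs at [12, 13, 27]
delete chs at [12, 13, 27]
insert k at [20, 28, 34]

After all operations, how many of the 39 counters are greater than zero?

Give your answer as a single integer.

Step 1: insert chs at [12, 13, 27] -> counters=[0,0,0,0,0,0,0,0,0,0,0,0,1,1,0,0,0,0,0,0,0,0,0,0,0,0,0,1,0,0,0,0,0,0,0,0,0,0,0]
Step 2: insert lss at [9, 25, 31] -> counters=[0,0,0,0,0,0,0,0,0,1,0,0,1,1,0,0,0,0,0,0,0,0,0,0,0,1,0,1,0,0,0,1,0,0,0,0,0,0,0]
Step 3: insert yhh at [10, 26, 28] -> counters=[0,0,0,0,0,0,0,0,0,1,1,0,1,1,0,0,0,0,0,0,0,0,0,0,0,1,1,1,1,0,0,1,0,0,0,0,0,0,0]
Step 4: insert nl at [3, 24, 33] -> counters=[0,0,0,1,0,0,0,0,0,1,1,0,1,1,0,0,0,0,0,0,0,0,0,0,1,1,1,1,1,0,0,1,0,1,0,0,0,0,0]
Step 5: insert k at [20, 28, 34] -> counters=[0,0,0,1,0,0,0,0,0,1,1,0,1,1,0,0,0,0,0,0,1,0,0,0,1,1,1,1,2,0,0,1,0,1,1,0,0,0,0]
Step 6: insert lb at [22, 26, 34] -> counters=[0,0,0,1,0,0,0,0,0,1,1,0,1,1,0,0,0,0,0,0,1,0,1,0,1,1,2,1,2,0,0,1,0,1,2,0,0,0,0]
Step 7: insert y at [2, 4, 19] -> counters=[0,0,1,1,1,0,0,0,0,1,1,0,1,1,0,0,0,0,0,1,1,0,1,0,1,1,2,1,2,0,0,1,0,1,2,0,0,0,0]
Step 8: insert chs at [12, 13, 27] -> counters=[0,0,1,1,1,0,0,0,0,1,1,0,2,2,0,0,0,0,0,1,1,0,1,0,1,1,2,2,2,0,0,1,0,1,2,0,0,0,0]
Step 9: delete k at [20, 28, 34] -> counters=[0,0,1,1,1,0,0,0,0,1,1,0,2,2,0,0,0,0,0,1,0,0,1,0,1,1,2,2,1,0,0,1,0,1,1,0,0,0,0]
Step 10: insert nl at [3, 24, 33] -> counters=[0,0,1,2,1,0,0,0,0,1,1,0,2,2,0,0,0,0,0,1,0,0,1,0,2,1,2,2,1,0,0,1,0,2,1,0,0,0,0]
Step 11: delete y at [2, 4, 19] -> counters=[0,0,0,2,0,0,0,0,0,1,1,0,2,2,0,0,0,0,0,0,0,0,1,0,2,1,2,2,1,0,0,1,0,2,1,0,0,0,0]
Step 12: insert yhh at [10, 26, 28] -> counters=[0,0,0,2,0,0,0,0,0,1,2,0,2,2,0,0,0,0,0,0,0,0,1,0,2,1,3,2,2,0,0,1,0,2,1,0,0,0,0]
Step 13: delete chs at [12, 13, 27] -> counters=[0,0,0,2,0,0,0,0,0,1,2,0,1,1,0,0,0,0,0,0,0,0,1,0,2,1,3,1,2,0,0,1,0,2,1,0,0,0,0]
Step 14: delete chs at [12, 13, 27] -> counters=[0,0,0,2,0,0,0,0,0,1,2,0,0,0,0,0,0,0,0,0,0,0,1,0,2,1,3,0,2,0,0,1,0,2,1,0,0,0,0]
Step 15: insert k at [20, 28, 34] -> counters=[0,0,0,2,0,0,0,0,0,1,2,0,0,0,0,0,0,0,0,0,1,0,1,0,2,1,3,0,3,0,0,1,0,2,2,0,0,0,0]
Final counters=[0,0,0,2,0,0,0,0,0,1,2,0,0,0,0,0,0,0,0,0,1,0,1,0,2,1,3,0,3,0,0,1,0,2,2,0,0,0,0] -> 12 nonzero

Answer: 12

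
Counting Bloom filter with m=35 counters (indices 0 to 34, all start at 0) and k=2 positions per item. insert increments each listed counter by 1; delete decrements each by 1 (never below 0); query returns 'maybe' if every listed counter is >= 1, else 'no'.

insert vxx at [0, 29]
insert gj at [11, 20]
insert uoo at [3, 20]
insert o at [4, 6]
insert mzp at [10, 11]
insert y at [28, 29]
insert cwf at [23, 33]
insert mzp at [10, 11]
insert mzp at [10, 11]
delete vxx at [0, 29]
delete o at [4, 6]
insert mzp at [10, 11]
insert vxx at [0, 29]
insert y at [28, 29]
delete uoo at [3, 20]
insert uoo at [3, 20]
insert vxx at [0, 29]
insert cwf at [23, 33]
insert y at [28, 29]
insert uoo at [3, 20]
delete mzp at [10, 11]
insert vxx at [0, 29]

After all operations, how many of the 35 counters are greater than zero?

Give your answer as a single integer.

Step 1: insert vxx at [0, 29] -> counters=[1,0,0,0,0,0,0,0,0,0,0,0,0,0,0,0,0,0,0,0,0,0,0,0,0,0,0,0,0,1,0,0,0,0,0]
Step 2: insert gj at [11, 20] -> counters=[1,0,0,0,0,0,0,0,0,0,0,1,0,0,0,0,0,0,0,0,1,0,0,0,0,0,0,0,0,1,0,0,0,0,0]
Step 3: insert uoo at [3, 20] -> counters=[1,0,0,1,0,0,0,0,0,0,0,1,0,0,0,0,0,0,0,0,2,0,0,0,0,0,0,0,0,1,0,0,0,0,0]
Step 4: insert o at [4, 6] -> counters=[1,0,0,1,1,0,1,0,0,0,0,1,0,0,0,0,0,0,0,0,2,0,0,0,0,0,0,0,0,1,0,0,0,0,0]
Step 5: insert mzp at [10, 11] -> counters=[1,0,0,1,1,0,1,0,0,0,1,2,0,0,0,0,0,0,0,0,2,0,0,0,0,0,0,0,0,1,0,0,0,0,0]
Step 6: insert y at [28, 29] -> counters=[1,0,0,1,1,0,1,0,0,0,1,2,0,0,0,0,0,0,0,0,2,0,0,0,0,0,0,0,1,2,0,0,0,0,0]
Step 7: insert cwf at [23, 33] -> counters=[1,0,0,1,1,0,1,0,0,0,1,2,0,0,0,0,0,0,0,0,2,0,0,1,0,0,0,0,1,2,0,0,0,1,0]
Step 8: insert mzp at [10, 11] -> counters=[1,0,0,1,1,0,1,0,0,0,2,3,0,0,0,0,0,0,0,0,2,0,0,1,0,0,0,0,1,2,0,0,0,1,0]
Step 9: insert mzp at [10, 11] -> counters=[1,0,0,1,1,0,1,0,0,0,3,4,0,0,0,0,0,0,0,0,2,0,0,1,0,0,0,0,1,2,0,0,0,1,0]
Step 10: delete vxx at [0, 29] -> counters=[0,0,0,1,1,0,1,0,0,0,3,4,0,0,0,0,0,0,0,0,2,0,0,1,0,0,0,0,1,1,0,0,0,1,0]
Step 11: delete o at [4, 6] -> counters=[0,0,0,1,0,0,0,0,0,0,3,4,0,0,0,0,0,0,0,0,2,0,0,1,0,0,0,0,1,1,0,0,0,1,0]
Step 12: insert mzp at [10, 11] -> counters=[0,0,0,1,0,0,0,0,0,0,4,5,0,0,0,0,0,0,0,0,2,0,0,1,0,0,0,0,1,1,0,0,0,1,0]
Step 13: insert vxx at [0, 29] -> counters=[1,0,0,1,0,0,0,0,0,0,4,5,0,0,0,0,0,0,0,0,2,0,0,1,0,0,0,0,1,2,0,0,0,1,0]
Step 14: insert y at [28, 29] -> counters=[1,0,0,1,0,0,0,0,0,0,4,5,0,0,0,0,0,0,0,0,2,0,0,1,0,0,0,0,2,3,0,0,0,1,0]
Step 15: delete uoo at [3, 20] -> counters=[1,0,0,0,0,0,0,0,0,0,4,5,0,0,0,0,0,0,0,0,1,0,0,1,0,0,0,0,2,3,0,0,0,1,0]
Step 16: insert uoo at [3, 20] -> counters=[1,0,0,1,0,0,0,0,0,0,4,5,0,0,0,0,0,0,0,0,2,0,0,1,0,0,0,0,2,3,0,0,0,1,0]
Step 17: insert vxx at [0, 29] -> counters=[2,0,0,1,0,0,0,0,0,0,4,5,0,0,0,0,0,0,0,0,2,0,0,1,0,0,0,0,2,4,0,0,0,1,0]
Step 18: insert cwf at [23, 33] -> counters=[2,0,0,1,0,0,0,0,0,0,4,5,0,0,0,0,0,0,0,0,2,0,0,2,0,0,0,0,2,4,0,0,0,2,0]
Step 19: insert y at [28, 29] -> counters=[2,0,0,1,0,0,0,0,0,0,4,5,0,0,0,0,0,0,0,0,2,0,0,2,0,0,0,0,3,5,0,0,0,2,0]
Step 20: insert uoo at [3, 20] -> counters=[2,0,0,2,0,0,0,0,0,0,4,5,0,0,0,0,0,0,0,0,3,0,0,2,0,0,0,0,3,5,0,0,0,2,0]
Step 21: delete mzp at [10, 11] -> counters=[2,0,0,2,0,0,0,0,0,0,3,4,0,0,0,0,0,0,0,0,3,0,0,2,0,0,0,0,3,5,0,0,0,2,0]
Step 22: insert vxx at [0, 29] -> counters=[3,0,0,2,0,0,0,0,0,0,3,4,0,0,0,0,0,0,0,0,3,0,0,2,0,0,0,0,3,6,0,0,0,2,0]
Final counters=[3,0,0,2,0,0,0,0,0,0,3,4,0,0,0,0,0,0,0,0,3,0,0,2,0,0,0,0,3,6,0,0,0,2,0] -> 9 nonzero

Answer: 9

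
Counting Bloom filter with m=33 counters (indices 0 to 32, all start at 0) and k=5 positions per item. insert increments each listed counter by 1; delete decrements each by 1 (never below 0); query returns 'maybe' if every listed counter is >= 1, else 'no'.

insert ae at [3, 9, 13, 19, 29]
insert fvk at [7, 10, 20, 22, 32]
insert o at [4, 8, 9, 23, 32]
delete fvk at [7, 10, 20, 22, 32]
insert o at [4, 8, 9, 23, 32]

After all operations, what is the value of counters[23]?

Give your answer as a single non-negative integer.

Step 1: insert ae at [3, 9, 13, 19, 29] -> counters=[0,0,0,1,0,0,0,0,0,1,0,0,0,1,0,0,0,0,0,1,0,0,0,0,0,0,0,0,0,1,0,0,0]
Step 2: insert fvk at [7, 10, 20, 22, 32] -> counters=[0,0,0,1,0,0,0,1,0,1,1,0,0,1,0,0,0,0,0,1,1,0,1,0,0,0,0,0,0,1,0,0,1]
Step 3: insert o at [4, 8, 9, 23, 32] -> counters=[0,0,0,1,1,0,0,1,1,2,1,0,0,1,0,0,0,0,0,1,1,0,1,1,0,0,0,0,0,1,0,0,2]
Step 4: delete fvk at [7, 10, 20, 22, 32] -> counters=[0,0,0,1,1,0,0,0,1,2,0,0,0,1,0,0,0,0,0,1,0,0,0,1,0,0,0,0,0,1,0,0,1]
Step 5: insert o at [4, 8, 9, 23, 32] -> counters=[0,0,0,1,2,0,0,0,2,3,0,0,0,1,0,0,0,0,0,1,0,0,0,2,0,0,0,0,0,1,0,0,2]
Final counters=[0,0,0,1,2,0,0,0,2,3,0,0,0,1,0,0,0,0,0,1,0,0,0,2,0,0,0,0,0,1,0,0,2] -> counters[23]=2

Answer: 2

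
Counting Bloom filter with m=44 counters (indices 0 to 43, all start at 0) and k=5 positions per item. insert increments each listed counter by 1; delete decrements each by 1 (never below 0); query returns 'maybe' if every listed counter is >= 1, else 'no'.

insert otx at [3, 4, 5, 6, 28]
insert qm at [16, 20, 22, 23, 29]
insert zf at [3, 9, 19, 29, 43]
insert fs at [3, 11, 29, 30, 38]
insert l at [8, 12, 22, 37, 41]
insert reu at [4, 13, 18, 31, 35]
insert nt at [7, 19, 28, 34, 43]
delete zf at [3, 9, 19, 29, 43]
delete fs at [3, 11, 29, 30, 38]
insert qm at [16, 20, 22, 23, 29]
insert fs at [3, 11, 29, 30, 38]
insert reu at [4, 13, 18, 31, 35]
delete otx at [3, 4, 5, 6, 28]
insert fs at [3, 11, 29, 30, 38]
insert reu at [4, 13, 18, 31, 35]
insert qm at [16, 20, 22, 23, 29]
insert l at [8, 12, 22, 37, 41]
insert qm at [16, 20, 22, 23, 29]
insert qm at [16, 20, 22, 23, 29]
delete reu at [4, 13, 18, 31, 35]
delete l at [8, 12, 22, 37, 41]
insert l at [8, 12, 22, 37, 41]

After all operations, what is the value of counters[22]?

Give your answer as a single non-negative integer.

Answer: 7

Derivation:
Step 1: insert otx at [3, 4, 5, 6, 28] -> counters=[0,0,0,1,1,1,1,0,0,0,0,0,0,0,0,0,0,0,0,0,0,0,0,0,0,0,0,0,1,0,0,0,0,0,0,0,0,0,0,0,0,0,0,0]
Step 2: insert qm at [16, 20, 22, 23, 29] -> counters=[0,0,0,1,1,1,1,0,0,0,0,0,0,0,0,0,1,0,0,0,1,0,1,1,0,0,0,0,1,1,0,0,0,0,0,0,0,0,0,0,0,0,0,0]
Step 3: insert zf at [3, 9, 19, 29, 43] -> counters=[0,0,0,2,1,1,1,0,0,1,0,0,0,0,0,0,1,0,0,1,1,0,1,1,0,0,0,0,1,2,0,0,0,0,0,0,0,0,0,0,0,0,0,1]
Step 4: insert fs at [3, 11, 29, 30, 38] -> counters=[0,0,0,3,1,1,1,0,0,1,0,1,0,0,0,0,1,0,0,1,1,0,1,1,0,0,0,0,1,3,1,0,0,0,0,0,0,0,1,0,0,0,0,1]
Step 5: insert l at [8, 12, 22, 37, 41] -> counters=[0,0,0,3,1,1,1,0,1,1,0,1,1,0,0,0,1,0,0,1,1,0,2,1,0,0,0,0,1,3,1,0,0,0,0,0,0,1,1,0,0,1,0,1]
Step 6: insert reu at [4, 13, 18, 31, 35] -> counters=[0,0,0,3,2,1,1,0,1,1,0,1,1,1,0,0,1,0,1,1,1,0,2,1,0,0,0,0,1,3,1,1,0,0,0,1,0,1,1,0,0,1,0,1]
Step 7: insert nt at [7, 19, 28, 34, 43] -> counters=[0,0,0,3,2,1,1,1,1,1,0,1,1,1,0,0,1,0,1,2,1,0,2,1,0,0,0,0,2,3,1,1,0,0,1,1,0,1,1,0,0,1,0,2]
Step 8: delete zf at [3, 9, 19, 29, 43] -> counters=[0,0,0,2,2,1,1,1,1,0,0,1,1,1,0,0,1,0,1,1,1,0,2,1,0,0,0,0,2,2,1,1,0,0,1,1,0,1,1,0,0,1,0,1]
Step 9: delete fs at [3, 11, 29, 30, 38] -> counters=[0,0,0,1,2,1,1,1,1,0,0,0,1,1,0,0,1,0,1,1,1,0,2,1,0,0,0,0,2,1,0,1,0,0,1,1,0,1,0,0,0,1,0,1]
Step 10: insert qm at [16, 20, 22, 23, 29] -> counters=[0,0,0,1,2,1,1,1,1,0,0,0,1,1,0,0,2,0,1,1,2,0,3,2,0,0,0,0,2,2,0,1,0,0,1,1,0,1,0,0,0,1,0,1]
Step 11: insert fs at [3, 11, 29, 30, 38] -> counters=[0,0,0,2,2,1,1,1,1,0,0,1,1,1,0,0,2,0,1,1,2,0,3,2,0,0,0,0,2,3,1,1,0,0,1,1,0,1,1,0,0,1,0,1]
Step 12: insert reu at [4, 13, 18, 31, 35] -> counters=[0,0,0,2,3,1,1,1,1,0,0,1,1,2,0,0,2,0,2,1,2,0,3,2,0,0,0,0,2,3,1,2,0,0,1,2,0,1,1,0,0,1,0,1]
Step 13: delete otx at [3, 4, 5, 6, 28] -> counters=[0,0,0,1,2,0,0,1,1,0,0,1,1,2,0,0,2,0,2,1,2,0,3,2,0,0,0,0,1,3,1,2,0,0,1,2,0,1,1,0,0,1,0,1]
Step 14: insert fs at [3, 11, 29, 30, 38] -> counters=[0,0,0,2,2,0,0,1,1,0,0,2,1,2,0,0,2,0,2,1,2,0,3,2,0,0,0,0,1,4,2,2,0,0,1,2,0,1,2,0,0,1,0,1]
Step 15: insert reu at [4, 13, 18, 31, 35] -> counters=[0,0,0,2,3,0,0,1,1,0,0,2,1,3,0,0,2,0,3,1,2,0,3,2,0,0,0,0,1,4,2,3,0,0,1,3,0,1,2,0,0,1,0,1]
Step 16: insert qm at [16, 20, 22, 23, 29] -> counters=[0,0,0,2,3,0,0,1,1,0,0,2,1,3,0,0,3,0,3,1,3,0,4,3,0,0,0,0,1,5,2,3,0,0,1,3,0,1,2,0,0,1,0,1]
Step 17: insert l at [8, 12, 22, 37, 41] -> counters=[0,0,0,2,3,0,0,1,2,0,0,2,2,3,0,0,3,0,3,1,3,0,5,3,0,0,0,0,1,5,2,3,0,0,1,3,0,2,2,0,0,2,0,1]
Step 18: insert qm at [16, 20, 22, 23, 29] -> counters=[0,0,0,2,3,0,0,1,2,0,0,2,2,3,0,0,4,0,3,1,4,0,6,4,0,0,0,0,1,6,2,3,0,0,1,3,0,2,2,0,0,2,0,1]
Step 19: insert qm at [16, 20, 22, 23, 29] -> counters=[0,0,0,2,3,0,0,1,2,0,0,2,2,3,0,0,5,0,3,1,5,0,7,5,0,0,0,0,1,7,2,3,0,0,1,3,0,2,2,0,0,2,0,1]
Step 20: delete reu at [4, 13, 18, 31, 35] -> counters=[0,0,0,2,2,0,0,1,2,0,0,2,2,2,0,0,5,0,2,1,5,0,7,5,0,0,0,0,1,7,2,2,0,0,1,2,0,2,2,0,0,2,0,1]
Step 21: delete l at [8, 12, 22, 37, 41] -> counters=[0,0,0,2,2,0,0,1,1,0,0,2,1,2,0,0,5,0,2,1,5,0,6,5,0,0,0,0,1,7,2,2,0,0,1,2,0,1,2,0,0,1,0,1]
Step 22: insert l at [8, 12, 22, 37, 41] -> counters=[0,0,0,2,2,0,0,1,2,0,0,2,2,2,0,0,5,0,2,1,5,0,7,5,0,0,0,0,1,7,2,2,0,0,1,2,0,2,2,0,0,2,0,1]
Final counters=[0,0,0,2,2,0,0,1,2,0,0,2,2,2,0,0,5,0,2,1,5,0,7,5,0,0,0,0,1,7,2,2,0,0,1,2,0,2,2,0,0,2,0,1] -> counters[22]=7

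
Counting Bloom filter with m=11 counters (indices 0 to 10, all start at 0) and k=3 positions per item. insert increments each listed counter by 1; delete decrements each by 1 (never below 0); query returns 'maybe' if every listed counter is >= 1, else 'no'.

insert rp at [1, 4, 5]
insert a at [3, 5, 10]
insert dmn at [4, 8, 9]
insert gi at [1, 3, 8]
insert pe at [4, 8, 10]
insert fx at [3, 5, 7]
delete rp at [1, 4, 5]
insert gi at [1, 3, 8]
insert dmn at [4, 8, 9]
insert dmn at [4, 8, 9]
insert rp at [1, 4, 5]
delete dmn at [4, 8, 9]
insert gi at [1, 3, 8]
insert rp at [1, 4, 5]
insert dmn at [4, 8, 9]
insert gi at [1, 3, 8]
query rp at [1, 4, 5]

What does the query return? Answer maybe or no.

Answer: maybe

Derivation:
Step 1: insert rp at [1, 4, 5] -> counters=[0,1,0,0,1,1,0,0,0,0,0]
Step 2: insert a at [3, 5, 10] -> counters=[0,1,0,1,1,2,0,0,0,0,1]
Step 3: insert dmn at [4, 8, 9] -> counters=[0,1,0,1,2,2,0,0,1,1,1]
Step 4: insert gi at [1, 3, 8] -> counters=[0,2,0,2,2,2,0,0,2,1,1]
Step 5: insert pe at [4, 8, 10] -> counters=[0,2,0,2,3,2,0,0,3,1,2]
Step 6: insert fx at [3, 5, 7] -> counters=[0,2,0,3,3,3,0,1,3,1,2]
Step 7: delete rp at [1, 4, 5] -> counters=[0,1,0,3,2,2,0,1,3,1,2]
Step 8: insert gi at [1, 3, 8] -> counters=[0,2,0,4,2,2,0,1,4,1,2]
Step 9: insert dmn at [4, 8, 9] -> counters=[0,2,0,4,3,2,0,1,5,2,2]
Step 10: insert dmn at [4, 8, 9] -> counters=[0,2,0,4,4,2,0,1,6,3,2]
Step 11: insert rp at [1, 4, 5] -> counters=[0,3,0,4,5,3,0,1,6,3,2]
Step 12: delete dmn at [4, 8, 9] -> counters=[0,3,0,4,4,3,0,1,5,2,2]
Step 13: insert gi at [1, 3, 8] -> counters=[0,4,0,5,4,3,0,1,6,2,2]
Step 14: insert rp at [1, 4, 5] -> counters=[0,5,0,5,5,4,0,1,6,2,2]
Step 15: insert dmn at [4, 8, 9] -> counters=[0,5,0,5,6,4,0,1,7,3,2]
Step 16: insert gi at [1, 3, 8] -> counters=[0,6,0,6,6,4,0,1,8,3,2]
Query rp: check counters[1]=6 counters[4]=6 counters[5]=4 -> maybe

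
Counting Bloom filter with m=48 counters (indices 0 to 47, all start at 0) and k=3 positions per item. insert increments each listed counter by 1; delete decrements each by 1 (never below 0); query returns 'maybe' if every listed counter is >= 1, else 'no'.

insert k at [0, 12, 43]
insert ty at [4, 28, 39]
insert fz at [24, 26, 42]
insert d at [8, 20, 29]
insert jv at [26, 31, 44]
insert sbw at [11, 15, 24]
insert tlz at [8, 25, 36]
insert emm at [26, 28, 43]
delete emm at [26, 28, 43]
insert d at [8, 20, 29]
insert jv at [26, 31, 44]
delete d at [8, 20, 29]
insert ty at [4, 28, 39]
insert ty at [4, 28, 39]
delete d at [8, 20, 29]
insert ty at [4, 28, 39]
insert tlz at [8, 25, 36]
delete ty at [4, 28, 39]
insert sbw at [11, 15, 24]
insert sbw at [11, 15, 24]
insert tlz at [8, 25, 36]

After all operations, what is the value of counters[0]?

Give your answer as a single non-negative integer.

Answer: 1

Derivation:
Step 1: insert k at [0, 12, 43] -> counters=[1,0,0,0,0,0,0,0,0,0,0,0,1,0,0,0,0,0,0,0,0,0,0,0,0,0,0,0,0,0,0,0,0,0,0,0,0,0,0,0,0,0,0,1,0,0,0,0]
Step 2: insert ty at [4, 28, 39] -> counters=[1,0,0,0,1,0,0,0,0,0,0,0,1,0,0,0,0,0,0,0,0,0,0,0,0,0,0,0,1,0,0,0,0,0,0,0,0,0,0,1,0,0,0,1,0,0,0,0]
Step 3: insert fz at [24, 26, 42] -> counters=[1,0,0,0,1,0,0,0,0,0,0,0,1,0,0,0,0,0,0,0,0,0,0,0,1,0,1,0,1,0,0,0,0,0,0,0,0,0,0,1,0,0,1,1,0,0,0,0]
Step 4: insert d at [8, 20, 29] -> counters=[1,0,0,0,1,0,0,0,1,0,0,0,1,0,0,0,0,0,0,0,1,0,0,0,1,0,1,0,1,1,0,0,0,0,0,0,0,0,0,1,0,0,1,1,0,0,0,0]
Step 5: insert jv at [26, 31, 44] -> counters=[1,0,0,0,1,0,0,0,1,0,0,0,1,0,0,0,0,0,0,0,1,0,0,0,1,0,2,0,1,1,0,1,0,0,0,0,0,0,0,1,0,0,1,1,1,0,0,0]
Step 6: insert sbw at [11, 15, 24] -> counters=[1,0,0,0,1,0,0,0,1,0,0,1,1,0,0,1,0,0,0,0,1,0,0,0,2,0,2,0,1,1,0,1,0,0,0,0,0,0,0,1,0,0,1,1,1,0,0,0]
Step 7: insert tlz at [8, 25, 36] -> counters=[1,0,0,0,1,0,0,0,2,0,0,1,1,0,0,1,0,0,0,0,1,0,0,0,2,1,2,0,1,1,0,1,0,0,0,0,1,0,0,1,0,0,1,1,1,0,0,0]
Step 8: insert emm at [26, 28, 43] -> counters=[1,0,0,0,1,0,0,0,2,0,0,1,1,0,0,1,0,0,0,0,1,0,0,0,2,1,3,0,2,1,0,1,0,0,0,0,1,0,0,1,0,0,1,2,1,0,0,0]
Step 9: delete emm at [26, 28, 43] -> counters=[1,0,0,0,1,0,0,0,2,0,0,1,1,0,0,1,0,0,0,0,1,0,0,0,2,1,2,0,1,1,0,1,0,0,0,0,1,0,0,1,0,0,1,1,1,0,0,0]
Step 10: insert d at [8, 20, 29] -> counters=[1,0,0,0,1,0,0,0,3,0,0,1,1,0,0,1,0,0,0,0,2,0,0,0,2,1,2,0,1,2,0,1,0,0,0,0,1,0,0,1,0,0,1,1,1,0,0,0]
Step 11: insert jv at [26, 31, 44] -> counters=[1,0,0,0,1,0,0,0,3,0,0,1,1,0,0,1,0,0,0,0,2,0,0,0,2,1,3,0,1,2,0,2,0,0,0,0,1,0,0,1,0,0,1,1,2,0,0,0]
Step 12: delete d at [8, 20, 29] -> counters=[1,0,0,0,1,0,0,0,2,0,0,1,1,0,0,1,0,0,0,0,1,0,0,0,2,1,3,0,1,1,0,2,0,0,0,0,1,0,0,1,0,0,1,1,2,0,0,0]
Step 13: insert ty at [4, 28, 39] -> counters=[1,0,0,0,2,0,0,0,2,0,0,1,1,0,0,1,0,0,0,0,1,0,0,0,2,1,3,0,2,1,0,2,0,0,0,0,1,0,0,2,0,0,1,1,2,0,0,0]
Step 14: insert ty at [4, 28, 39] -> counters=[1,0,0,0,3,0,0,0,2,0,0,1,1,0,0,1,0,0,0,0,1,0,0,0,2,1,3,0,3,1,0,2,0,0,0,0,1,0,0,3,0,0,1,1,2,0,0,0]
Step 15: delete d at [8, 20, 29] -> counters=[1,0,0,0,3,0,0,0,1,0,0,1,1,0,0,1,0,0,0,0,0,0,0,0,2,1,3,0,3,0,0,2,0,0,0,0,1,0,0,3,0,0,1,1,2,0,0,0]
Step 16: insert ty at [4, 28, 39] -> counters=[1,0,0,0,4,0,0,0,1,0,0,1,1,0,0,1,0,0,0,0,0,0,0,0,2,1,3,0,4,0,0,2,0,0,0,0,1,0,0,4,0,0,1,1,2,0,0,0]
Step 17: insert tlz at [8, 25, 36] -> counters=[1,0,0,0,4,0,0,0,2,0,0,1,1,0,0,1,0,0,0,0,0,0,0,0,2,2,3,0,4,0,0,2,0,0,0,0,2,0,0,4,0,0,1,1,2,0,0,0]
Step 18: delete ty at [4, 28, 39] -> counters=[1,0,0,0,3,0,0,0,2,0,0,1,1,0,0,1,0,0,0,0,0,0,0,0,2,2,3,0,3,0,0,2,0,0,0,0,2,0,0,3,0,0,1,1,2,0,0,0]
Step 19: insert sbw at [11, 15, 24] -> counters=[1,0,0,0,3,0,0,0,2,0,0,2,1,0,0,2,0,0,0,0,0,0,0,0,3,2,3,0,3,0,0,2,0,0,0,0,2,0,0,3,0,0,1,1,2,0,0,0]
Step 20: insert sbw at [11, 15, 24] -> counters=[1,0,0,0,3,0,0,0,2,0,0,3,1,0,0,3,0,0,0,0,0,0,0,0,4,2,3,0,3,0,0,2,0,0,0,0,2,0,0,3,0,0,1,1,2,0,0,0]
Step 21: insert tlz at [8, 25, 36] -> counters=[1,0,0,0,3,0,0,0,3,0,0,3,1,0,0,3,0,0,0,0,0,0,0,0,4,3,3,0,3,0,0,2,0,0,0,0,3,0,0,3,0,0,1,1,2,0,0,0]
Final counters=[1,0,0,0,3,0,0,0,3,0,0,3,1,0,0,3,0,0,0,0,0,0,0,0,4,3,3,0,3,0,0,2,0,0,0,0,3,0,0,3,0,0,1,1,2,0,0,0] -> counters[0]=1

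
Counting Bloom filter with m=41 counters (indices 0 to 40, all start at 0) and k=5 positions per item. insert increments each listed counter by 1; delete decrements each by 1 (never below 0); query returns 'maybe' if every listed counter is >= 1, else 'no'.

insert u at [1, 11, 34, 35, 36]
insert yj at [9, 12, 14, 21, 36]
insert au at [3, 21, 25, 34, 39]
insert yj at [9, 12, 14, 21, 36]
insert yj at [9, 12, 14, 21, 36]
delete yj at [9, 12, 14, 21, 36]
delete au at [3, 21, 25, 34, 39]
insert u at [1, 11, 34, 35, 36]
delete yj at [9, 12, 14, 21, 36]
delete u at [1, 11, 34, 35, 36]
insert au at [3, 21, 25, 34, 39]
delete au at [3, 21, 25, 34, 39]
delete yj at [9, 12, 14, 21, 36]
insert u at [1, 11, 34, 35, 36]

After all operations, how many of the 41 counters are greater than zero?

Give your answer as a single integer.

Step 1: insert u at [1, 11, 34, 35, 36] -> counters=[0,1,0,0,0,0,0,0,0,0,0,1,0,0,0,0,0,0,0,0,0,0,0,0,0,0,0,0,0,0,0,0,0,0,1,1,1,0,0,0,0]
Step 2: insert yj at [9, 12, 14, 21, 36] -> counters=[0,1,0,0,0,0,0,0,0,1,0,1,1,0,1,0,0,0,0,0,0,1,0,0,0,0,0,0,0,0,0,0,0,0,1,1,2,0,0,0,0]
Step 3: insert au at [3, 21, 25, 34, 39] -> counters=[0,1,0,1,0,0,0,0,0,1,0,1,1,0,1,0,0,0,0,0,0,2,0,0,0,1,0,0,0,0,0,0,0,0,2,1,2,0,0,1,0]
Step 4: insert yj at [9, 12, 14, 21, 36] -> counters=[0,1,0,1,0,0,0,0,0,2,0,1,2,0,2,0,0,0,0,0,0,3,0,0,0,1,0,0,0,0,0,0,0,0,2,1,3,0,0,1,0]
Step 5: insert yj at [9, 12, 14, 21, 36] -> counters=[0,1,0,1,0,0,0,0,0,3,0,1,3,0,3,0,0,0,0,0,0,4,0,0,0,1,0,0,0,0,0,0,0,0,2,1,4,0,0,1,0]
Step 6: delete yj at [9, 12, 14, 21, 36] -> counters=[0,1,0,1,0,0,0,0,0,2,0,1,2,0,2,0,0,0,0,0,0,3,0,0,0,1,0,0,0,0,0,0,0,0,2,1,3,0,0,1,0]
Step 7: delete au at [3, 21, 25, 34, 39] -> counters=[0,1,0,0,0,0,0,0,0,2,0,1,2,0,2,0,0,0,0,0,0,2,0,0,0,0,0,0,0,0,0,0,0,0,1,1,3,0,0,0,0]
Step 8: insert u at [1, 11, 34, 35, 36] -> counters=[0,2,0,0,0,0,0,0,0,2,0,2,2,0,2,0,0,0,0,0,0,2,0,0,0,0,0,0,0,0,0,0,0,0,2,2,4,0,0,0,0]
Step 9: delete yj at [9, 12, 14, 21, 36] -> counters=[0,2,0,0,0,0,0,0,0,1,0,2,1,0,1,0,0,0,0,0,0,1,0,0,0,0,0,0,0,0,0,0,0,0,2,2,3,0,0,0,0]
Step 10: delete u at [1, 11, 34, 35, 36] -> counters=[0,1,0,0,0,0,0,0,0,1,0,1,1,0,1,0,0,0,0,0,0,1,0,0,0,0,0,0,0,0,0,0,0,0,1,1,2,0,0,0,0]
Step 11: insert au at [3, 21, 25, 34, 39] -> counters=[0,1,0,1,0,0,0,0,0,1,0,1,1,0,1,0,0,0,0,0,0,2,0,0,0,1,0,0,0,0,0,0,0,0,2,1,2,0,0,1,0]
Step 12: delete au at [3, 21, 25, 34, 39] -> counters=[0,1,0,0,0,0,0,0,0,1,0,1,1,0,1,0,0,0,0,0,0,1,0,0,0,0,0,0,0,0,0,0,0,0,1,1,2,0,0,0,0]
Step 13: delete yj at [9, 12, 14, 21, 36] -> counters=[0,1,0,0,0,0,0,0,0,0,0,1,0,0,0,0,0,0,0,0,0,0,0,0,0,0,0,0,0,0,0,0,0,0,1,1,1,0,0,0,0]
Step 14: insert u at [1, 11, 34, 35, 36] -> counters=[0,2,0,0,0,0,0,0,0,0,0,2,0,0,0,0,0,0,0,0,0,0,0,0,0,0,0,0,0,0,0,0,0,0,2,2,2,0,0,0,0]
Final counters=[0,2,0,0,0,0,0,0,0,0,0,2,0,0,0,0,0,0,0,0,0,0,0,0,0,0,0,0,0,0,0,0,0,0,2,2,2,0,0,0,0] -> 5 nonzero

Answer: 5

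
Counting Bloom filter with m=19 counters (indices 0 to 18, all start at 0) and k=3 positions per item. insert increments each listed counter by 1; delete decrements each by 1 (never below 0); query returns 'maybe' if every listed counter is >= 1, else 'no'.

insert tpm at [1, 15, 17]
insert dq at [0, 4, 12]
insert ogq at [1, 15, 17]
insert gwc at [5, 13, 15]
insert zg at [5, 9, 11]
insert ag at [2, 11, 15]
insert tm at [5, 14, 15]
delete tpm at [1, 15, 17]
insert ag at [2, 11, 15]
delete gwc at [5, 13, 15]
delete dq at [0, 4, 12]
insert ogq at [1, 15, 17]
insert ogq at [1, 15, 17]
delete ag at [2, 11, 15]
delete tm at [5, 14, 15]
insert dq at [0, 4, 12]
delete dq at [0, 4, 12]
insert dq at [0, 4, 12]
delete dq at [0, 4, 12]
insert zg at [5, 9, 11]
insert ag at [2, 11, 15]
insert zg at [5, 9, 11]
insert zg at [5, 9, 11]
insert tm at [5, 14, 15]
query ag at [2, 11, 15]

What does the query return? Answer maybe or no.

Step 1: insert tpm at [1, 15, 17] -> counters=[0,1,0,0,0,0,0,0,0,0,0,0,0,0,0,1,0,1,0]
Step 2: insert dq at [0, 4, 12] -> counters=[1,1,0,0,1,0,0,0,0,0,0,0,1,0,0,1,0,1,0]
Step 3: insert ogq at [1, 15, 17] -> counters=[1,2,0,0,1,0,0,0,0,0,0,0,1,0,0,2,0,2,0]
Step 4: insert gwc at [5, 13, 15] -> counters=[1,2,0,0,1,1,0,0,0,0,0,0,1,1,0,3,0,2,0]
Step 5: insert zg at [5, 9, 11] -> counters=[1,2,0,0,1,2,0,0,0,1,0,1,1,1,0,3,0,2,0]
Step 6: insert ag at [2, 11, 15] -> counters=[1,2,1,0,1,2,0,0,0,1,0,2,1,1,0,4,0,2,0]
Step 7: insert tm at [5, 14, 15] -> counters=[1,2,1,0,1,3,0,0,0,1,0,2,1,1,1,5,0,2,0]
Step 8: delete tpm at [1, 15, 17] -> counters=[1,1,1,0,1,3,0,0,0,1,0,2,1,1,1,4,0,1,0]
Step 9: insert ag at [2, 11, 15] -> counters=[1,1,2,0,1,3,0,0,0,1,0,3,1,1,1,5,0,1,0]
Step 10: delete gwc at [5, 13, 15] -> counters=[1,1,2,0,1,2,0,0,0,1,0,3,1,0,1,4,0,1,0]
Step 11: delete dq at [0, 4, 12] -> counters=[0,1,2,0,0,2,0,0,0,1,0,3,0,0,1,4,0,1,0]
Step 12: insert ogq at [1, 15, 17] -> counters=[0,2,2,0,0,2,0,0,0,1,0,3,0,0,1,5,0,2,0]
Step 13: insert ogq at [1, 15, 17] -> counters=[0,3,2,0,0,2,0,0,0,1,0,3,0,0,1,6,0,3,0]
Step 14: delete ag at [2, 11, 15] -> counters=[0,3,1,0,0,2,0,0,0,1,0,2,0,0,1,5,0,3,0]
Step 15: delete tm at [5, 14, 15] -> counters=[0,3,1,0,0,1,0,0,0,1,0,2,0,0,0,4,0,3,0]
Step 16: insert dq at [0, 4, 12] -> counters=[1,3,1,0,1,1,0,0,0,1,0,2,1,0,0,4,0,3,0]
Step 17: delete dq at [0, 4, 12] -> counters=[0,3,1,0,0,1,0,0,0,1,0,2,0,0,0,4,0,3,0]
Step 18: insert dq at [0, 4, 12] -> counters=[1,3,1,0,1,1,0,0,0,1,0,2,1,0,0,4,0,3,0]
Step 19: delete dq at [0, 4, 12] -> counters=[0,3,1,0,0,1,0,0,0,1,0,2,0,0,0,4,0,3,0]
Step 20: insert zg at [5, 9, 11] -> counters=[0,3,1,0,0,2,0,0,0,2,0,3,0,0,0,4,0,3,0]
Step 21: insert ag at [2, 11, 15] -> counters=[0,3,2,0,0,2,0,0,0,2,0,4,0,0,0,5,0,3,0]
Step 22: insert zg at [5, 9, 11] -> counters=[0,3,2,0,0,3,0,0,0,3,0,5,0,0,0,5,0,3,0]
Step 23: insert zg at [5, 9, 11] -> counters=[0,3,2,0,0,4,0,0,0,4,0,6,0,0,0,5,0,3,0]
Step 24: insert tm at [5, 14, 15] -> counters=[0,3,2,0,0,5,0,0,0,4,0,6,0,0,1,6,0,3,0]
Query ag: check counters[2]=2 counters[11]=6 counters[15]=6 -> maybe

Answer: maybe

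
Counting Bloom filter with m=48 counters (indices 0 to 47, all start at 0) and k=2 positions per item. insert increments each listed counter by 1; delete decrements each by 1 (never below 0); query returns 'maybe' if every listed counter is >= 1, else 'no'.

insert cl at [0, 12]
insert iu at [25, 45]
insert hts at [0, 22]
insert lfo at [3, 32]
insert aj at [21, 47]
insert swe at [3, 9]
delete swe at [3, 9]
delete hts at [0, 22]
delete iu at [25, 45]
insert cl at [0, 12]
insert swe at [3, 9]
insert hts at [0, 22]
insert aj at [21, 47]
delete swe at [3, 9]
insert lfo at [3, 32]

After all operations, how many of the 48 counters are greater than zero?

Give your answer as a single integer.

Answer: 7

Derivation:
Step 1: insert cl at [0, 12] -> counters=[1,0,0,0,0,0,0,0,0,0,0,0,1,0,0,0,0,0,0,0,0,0,0,0,0,0,0,0,0,0,0,0,0,0,0,0,0,0,0,0,0,0,0,0,0,0,0,0]
Step 2: insert iu at [25, 45] -> counters=[1,0,0,0,0,0,0,0,0,0,0,0,1,0,0,0,0,0,0,0,0,0,0,0,0,1,0,0,0,0,0,0,0,0,0,0,0,0,0,0,0,0,0,0,0,1,0,0]
Step 3: insert hts at [0, 22] -> counters=[2,0,0,0,0,0,0,0,0,0,0,0,1,0,0,0,0,0,0,0,0,0,1,0,0,1,0,0,0,0,0,0,0,0,0,0,0,0,0,0,0,0,0,0,0,1,0,0]
Step 4: insert lfo at [3, 32] -> counters=[2,0,0,1,0,0,0,0,0,0,0,0,1,0,0,0,0,0,0,0,0,0,1,0,0,1,0,0,0,0,0,0,1,0,0,0,0,0,0,0,0,0,0,0,0,1,0,0]
Step 5: insert aj at [21, 47] -> counters=[2,0,0,1,0,0,0,0,0,0,0,0,1,0,0,0,0,0,0,0,0,1,1,0,0,1,0,0,0,0,0,0,1,0,0,0,0,0,0,0,0,0,0,0,0,1,0,1]
Step 6: insert swe at [3, 9] -> counters=[2,0,0,2,0,0,0,0,0,1,0,0,1,0,0,0,0,0,0,0,0,1,1,0,0,1,0,0,0,0,0,0,1,0,0,0,0,0,0,0,0,0,0,0,0,1,0,1]
Step 7: delete swe at [3, 9] -> counters=[2,0,0,1,0,0,0,0,0,0,0,0,1,0,0,0,0,0,0,0,0,1,1,0,0,1,0,0,0,0,0,0,1,0,0,0,0,0,0,0,0,0,0,0,0,1,0,1]
Step 8: delete hts at [0, 22] -> counters=[1,0,0,1,0,0,0,0,0,0,0,0,1,0,0,0,0,0,0,0,0,1,0,0,0,1,0,0,0,0,0,0,1,0,0,0,0,0,0,0,0,0,0,0,0,1,0,1]
Step 9: delete iu at [25, 45] -> counters=[1,0,0,1,0,0,0,0,0,0,0,0,1,0,0,0,0,0,0,0,0,1,0,0,0,0,0,0,0,0,0,0,1,0,0,0,0,0,0,0,0,0,0,0,0,0,0,1]
Step 10: insert cl at [0, 12] -> counters=[2,0,0,1,0,0,0,0,0,0,0,0,2,0,0,0,0,0,0,0,0,1,0,0,0,0,0,0,0,0,0,0,1,0,0,0,0,0,0,0,0,0,0,0,0,0,0,1]
Step 11: insert swe at [3, 9] -> counters=[2,0,0,2,0,0,0,0,0,1,0,0,2,0,0,0,0,0,0,0,0,1,0,0,0,0,0,0,0,0,0,0,1,0,0,0,0,0,0,0,0,0,0,0,0,0,0,1]
Step 12: insert hts at [0, 22] -> counters=[3,0,0,2,0,0,0,0,0,1,0,0,2,0,0,0,0,0,0,0,0,1,1,0,0,0,0,0,0,0,0,0,1,0,0,0,0,0,0,0,0,0,0,0,0,0,0,1]
Step 13: insert aj at [21, 47] -> counters=[3,0,0,2,0,0,0,0,0,1,0,0,2,0,0,0,0,0,0,0,0,2,1,0,0,0,0,0,0,0,0,0,1,0,0,0,0,0,0,0,0,0,0,0,0,0,0,2]
Step 14: delete swe at [3, 9] -> counters=[3,0,0,1,0,0,0,0,0,0,0,0,2,0,0,0,0,0,0,0,0,2,1,0,0,0,0,0,0,0,0,0,1,0,0,0,0,0,0,0,0,0,0,0,0,0,0,2]
Step 15: insert lfo at [3, 32] -> counters=[3,0,0,2,0,0,0,0,0,0,0,0,2,0,0,0,0,0,0,0,0,2,1,0,0,0,0,0,0,0,0,0,2,0,0,0,0,0,0,0,0,0,0,0,0,0,0,2]
Final counters=[3,0,0,2,0,0,0,0,0,0,0,0,2,0,0,0,0,0,0,0,0,2,1,0,0,0,0,0,0,0,0,0,2,0,0,0,0,0,0,0,0,0,0,0,0,0,0,2] -> 7 nonzero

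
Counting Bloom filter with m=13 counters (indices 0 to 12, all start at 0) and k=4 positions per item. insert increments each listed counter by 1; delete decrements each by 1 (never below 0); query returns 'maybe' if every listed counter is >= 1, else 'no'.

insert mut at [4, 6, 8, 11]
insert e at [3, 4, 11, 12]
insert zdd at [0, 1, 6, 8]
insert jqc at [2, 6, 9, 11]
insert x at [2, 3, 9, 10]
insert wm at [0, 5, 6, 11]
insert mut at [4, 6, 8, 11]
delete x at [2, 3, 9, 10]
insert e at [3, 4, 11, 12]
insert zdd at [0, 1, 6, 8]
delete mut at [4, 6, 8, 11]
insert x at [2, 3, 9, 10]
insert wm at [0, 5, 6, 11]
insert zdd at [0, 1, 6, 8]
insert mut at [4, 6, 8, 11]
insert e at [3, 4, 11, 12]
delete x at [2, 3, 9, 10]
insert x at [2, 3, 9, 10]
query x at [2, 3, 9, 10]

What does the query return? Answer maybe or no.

Step 1: insert mut at [4, 6, 8, 11] -> counters=[0,0,0,0,1,0,1,0,1,0,0,1,0]
Step 2: insert e at [3, 4, 11, 12] -> counters=[0,0,0,1,2,0,1,0,1,0,0,2,1]
Step 3: insert zdd at [0, 1, 6, 8] -> counters=[1,1,0,1,2,0,2,0,2,0,0,2,1]
Step 4: insert jqc at [2, 6, 9, 11] -> counters=[1,1,1,1,2,0,3,0,2,1,0,3,1]
Step 5: insert x at [2, 3, 9, 10] -> counters=[1,1,2,2,2,0,3,0,2,2,1,3,1]
Step 6: insert wm at [0, 5, 6, 11] -> counters=[2,1,2,2,2,1,4,0,2,2,1,4,1]
Step 7: insert mut at [4, 6, 8, 11] -> counters=[2,1,2,2,3,1,5,0,3,2,1,5,1]
Step 8: delete x at [2, 3, 9, 10] -> counters=[2,1,1,1,3,1,5,0,3,1,0,5,1]
Step 9: insert e at [3, 4, 11, 12] -> counters=[2,1,1,2,4,1,5,0,3,1,0,6,2]
Step 10: insert zdd at [0, 1, 6, 8] -> counters=[3,2,1,2,4,1,6,0,4,1,0,6,2]
Step 11: delete mut at [4, 6, 8, 11] -> counters=[3,2,1,2,3,1,5,0,3,1,0,5,2]
Step 12: insert x at [2, 3, 9, 10] -> counters=[3,2,2,3,3,1,5,0,3,2,1,5,2]
Step 13: insert wm at [0, 5, 6, 11] -> counters=[4,2,2,3,3,2,6,0,3,2,1,6,2]
Step 14: insert zdd at [0, 1, 6, 8] -> counters=[5,3,2,3,3,2,7,0,4,2,1,6,2]
Step 15: insert mut at [4, 6, 8, 11] -> counters=[5,3,2,3,4,2,8,0,5,2,1,7,2]
Step 16: insert e at [3, 4, 11, 12] -> counters=[5,3,2,4,5,2,8,0,5,2,1,8,3]
Step 17: delete x at [2, 3, 9, 10] -> counters=[5,3,1,3,5,2,8,0,5,1,0,8,3]
Step 18: insert x at [2, 3, 9, 10] -> counters=[5,3,2,4,5,2,8,0,5,2,1,8,3]
Query x: check counters[2]=2 counters[3]=4 counters[9]=2 counters[10]=1 -> maybe

Answer: maybe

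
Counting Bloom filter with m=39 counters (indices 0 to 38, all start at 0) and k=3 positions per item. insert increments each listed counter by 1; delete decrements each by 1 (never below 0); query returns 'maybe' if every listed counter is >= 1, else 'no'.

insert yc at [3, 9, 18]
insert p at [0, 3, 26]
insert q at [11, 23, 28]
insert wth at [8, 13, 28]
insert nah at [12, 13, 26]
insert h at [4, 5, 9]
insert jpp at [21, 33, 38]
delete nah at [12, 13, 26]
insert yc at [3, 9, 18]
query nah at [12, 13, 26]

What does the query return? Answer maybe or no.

Step 1: insert yc at [3, 9, 18] -> counters=[0,0,0,1,0,0,0,0,0,1,0,0,0,0,0,0,0,0,1,0,0,0,0,0,0,0,0,0,0,0,0,0,0,0,0,0,0,0,0]
Step 2: insert p at [0, 3, 26] -> counters=[1,0,0,2,0,0,0,0,0,1,0,0,0,0,0,0,0,0,1,0,0,0,0,0,0,0,1,0,0,0,0,0,0,0,0,0,0,0,0]
Step 3: insert q at [11, 23, 28] -> counters=[1,0,0,2,0,0,0,0,0,1,0,1,0,0,0,0,0,0,1,0,0,0,0,1,0,0,1,0,1,0,0,0,0,0,0,0,0,0,0]
Step 4: insert wth at [8, 13, 28] -> counters=[1,0,0,2,0,0,0,0,1,1,0,1,0,1,0,0,0,0,1,0,0,0,0,1,0,0,1,0,2,0,0,0,0,0,0,0,0,0,0]
Step 5: insert nah at [12, 13, 26] -> counters=[1,0,0,2,0,0,0,0,1,1,0,1,1,2,0,0,0,0,1,0,0,0,0,1,0,0,2,0,2,0,0,0,0,0,0,0,0,0,0]
Step 6: insert h at [4, 5, 9] -> counters=[1,0,0,2,1,1,0,0,1,2,0,1,1,2,0,0,0,0,1,0,0,0,0,1,0,0,2,0,2,0,0,0,0,0,0,0,0,0,0]
Step 7: insert jpp at [21, 33, 38] -> counters=[1,0,0,2,1,1,0,0,1,2,0,1,1,2,0,0,0,0,1,0,0,1,0,1,0,0,2,0,2,0,0,0,0,1,0,0,0,0,1]
Step 8: delete nah at [12, 13, 26] -> counters=[1,0,0,2,1,1,0,0,1,2,0,1,0,1,0,0,0,0,1,0,0,1,0,1,0,0,1,0,2,0,0,0,0,1,0,0,0,0,1]
Step 9: insert yc at [3, 9, 18] -> counters=[1,0,0,3,1,1,0,0,1,3,0,1,0,1,0,0,0,0,2,0,0,1,0,1,0,0,1,0,2,0,0,0,0,1,0,0,0,0,1]
Query nah: check counters[12]=0 counters[13]=1 counters[26]=1 -> no

Answer: no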